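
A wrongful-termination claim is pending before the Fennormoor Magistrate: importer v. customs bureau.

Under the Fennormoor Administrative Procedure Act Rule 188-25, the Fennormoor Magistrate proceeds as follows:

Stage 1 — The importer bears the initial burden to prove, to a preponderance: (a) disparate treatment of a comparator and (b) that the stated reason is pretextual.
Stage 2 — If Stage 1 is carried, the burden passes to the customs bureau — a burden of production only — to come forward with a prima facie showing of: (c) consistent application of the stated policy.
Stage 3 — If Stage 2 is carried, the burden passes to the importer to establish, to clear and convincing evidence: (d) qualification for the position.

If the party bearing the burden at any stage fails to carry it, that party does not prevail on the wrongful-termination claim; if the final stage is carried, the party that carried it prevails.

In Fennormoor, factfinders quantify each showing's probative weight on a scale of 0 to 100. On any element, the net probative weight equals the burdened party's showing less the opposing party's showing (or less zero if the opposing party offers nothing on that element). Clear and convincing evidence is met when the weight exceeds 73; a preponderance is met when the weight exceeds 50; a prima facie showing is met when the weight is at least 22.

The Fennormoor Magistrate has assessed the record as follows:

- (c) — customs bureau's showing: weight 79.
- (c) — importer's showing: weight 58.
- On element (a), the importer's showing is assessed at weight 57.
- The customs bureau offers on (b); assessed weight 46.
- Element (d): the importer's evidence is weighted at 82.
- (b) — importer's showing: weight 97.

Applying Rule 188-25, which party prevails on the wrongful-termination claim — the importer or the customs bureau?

At Stage 1 the importer must meet a preponderance (weight exceeds 50): on (a) the weight is 57, > 50, so (a) meets the standard; on (b) the weight is 97 less the opposing 46 gives net 51, which does exceed 50, so (b) meets the standard.
  Stage 1 carried; the burden shifts to the customs bureau.
At Stage 2 the customs bureau must meet a prima facie showing (weight is at least 22): on (c) the weight is 79 less the opposing 58 gives net 21, which does not reach 22, so (c) does not meet the standard.
  The customs bureau does not carry Stage 2.
The importer prevails.

importer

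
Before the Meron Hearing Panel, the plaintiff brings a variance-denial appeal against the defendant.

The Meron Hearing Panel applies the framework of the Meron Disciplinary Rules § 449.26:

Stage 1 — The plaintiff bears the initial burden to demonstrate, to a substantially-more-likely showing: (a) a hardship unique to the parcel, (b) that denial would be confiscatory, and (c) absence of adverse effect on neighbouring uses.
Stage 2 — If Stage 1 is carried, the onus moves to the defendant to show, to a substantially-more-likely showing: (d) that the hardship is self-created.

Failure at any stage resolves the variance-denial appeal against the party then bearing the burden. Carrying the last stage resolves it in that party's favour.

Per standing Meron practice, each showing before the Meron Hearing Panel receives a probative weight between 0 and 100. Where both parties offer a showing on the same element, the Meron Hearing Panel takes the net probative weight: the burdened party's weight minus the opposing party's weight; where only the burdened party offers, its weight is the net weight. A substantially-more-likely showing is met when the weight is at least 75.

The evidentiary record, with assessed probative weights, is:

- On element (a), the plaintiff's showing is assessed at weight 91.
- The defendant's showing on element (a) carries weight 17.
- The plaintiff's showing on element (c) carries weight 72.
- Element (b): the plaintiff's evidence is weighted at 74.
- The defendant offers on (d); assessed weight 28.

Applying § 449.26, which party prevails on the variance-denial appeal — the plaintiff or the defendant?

Stage 1 — burden on plaintiff; standard: a substantially-more-likely showing (weight is at least 75).
    (a): 91 − 17 = 74 < 75 [not met]
    (b): 74 < 75 [not met]
    (c): 72 < 75 [not met]
  The plaintiff does not carry Stage 1.
The defendant prevails.

defendant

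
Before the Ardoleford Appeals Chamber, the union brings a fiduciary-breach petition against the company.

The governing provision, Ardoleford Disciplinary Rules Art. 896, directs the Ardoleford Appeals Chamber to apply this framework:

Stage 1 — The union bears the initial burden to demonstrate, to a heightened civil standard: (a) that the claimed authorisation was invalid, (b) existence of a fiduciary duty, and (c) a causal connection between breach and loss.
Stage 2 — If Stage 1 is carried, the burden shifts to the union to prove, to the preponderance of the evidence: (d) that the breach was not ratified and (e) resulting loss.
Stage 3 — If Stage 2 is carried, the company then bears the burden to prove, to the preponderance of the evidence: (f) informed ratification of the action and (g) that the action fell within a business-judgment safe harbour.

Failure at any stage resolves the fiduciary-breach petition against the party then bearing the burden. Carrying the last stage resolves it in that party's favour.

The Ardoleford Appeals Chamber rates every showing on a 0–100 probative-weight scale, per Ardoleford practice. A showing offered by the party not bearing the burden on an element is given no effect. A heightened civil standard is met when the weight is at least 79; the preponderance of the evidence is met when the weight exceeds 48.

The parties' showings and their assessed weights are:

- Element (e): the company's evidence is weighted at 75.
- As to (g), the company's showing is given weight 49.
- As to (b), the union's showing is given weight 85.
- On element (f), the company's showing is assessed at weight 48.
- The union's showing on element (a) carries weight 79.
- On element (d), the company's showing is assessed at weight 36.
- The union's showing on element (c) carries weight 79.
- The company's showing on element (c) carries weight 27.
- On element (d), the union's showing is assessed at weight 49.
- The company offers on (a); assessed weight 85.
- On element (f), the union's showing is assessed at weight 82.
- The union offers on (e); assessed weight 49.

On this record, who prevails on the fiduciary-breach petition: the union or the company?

Stage 1 (union, a heightened civil standard, weight is at least 79): (a) 79 (company's 85 disregarded) ≥ 79 — meets; (b) 85 ≥ 79 — meets; (c) 79 (company's 27 disregarded) ≥ 79 — meets.
  All elements met. The union retains the burden for Stage 2.
Stage 2 (union, the preponderance of the evidence, weight exceeds 48): (d) 49 (company's 36 disregarded) > 48 — meets; (e) 49 (company's 75 disregarded) > 48 — meets.
  The union carries Stage 2; the company now bears the burden.
Stage 3 (company, the preponderance of the evidence, weight exceeds 48): (f) 48 (union's 82 disregarded) ≤ 48 — fails; (g) 49 > 48 — meets.
  Stage 3 not carried; the company fails its burden.
The union prevails.

union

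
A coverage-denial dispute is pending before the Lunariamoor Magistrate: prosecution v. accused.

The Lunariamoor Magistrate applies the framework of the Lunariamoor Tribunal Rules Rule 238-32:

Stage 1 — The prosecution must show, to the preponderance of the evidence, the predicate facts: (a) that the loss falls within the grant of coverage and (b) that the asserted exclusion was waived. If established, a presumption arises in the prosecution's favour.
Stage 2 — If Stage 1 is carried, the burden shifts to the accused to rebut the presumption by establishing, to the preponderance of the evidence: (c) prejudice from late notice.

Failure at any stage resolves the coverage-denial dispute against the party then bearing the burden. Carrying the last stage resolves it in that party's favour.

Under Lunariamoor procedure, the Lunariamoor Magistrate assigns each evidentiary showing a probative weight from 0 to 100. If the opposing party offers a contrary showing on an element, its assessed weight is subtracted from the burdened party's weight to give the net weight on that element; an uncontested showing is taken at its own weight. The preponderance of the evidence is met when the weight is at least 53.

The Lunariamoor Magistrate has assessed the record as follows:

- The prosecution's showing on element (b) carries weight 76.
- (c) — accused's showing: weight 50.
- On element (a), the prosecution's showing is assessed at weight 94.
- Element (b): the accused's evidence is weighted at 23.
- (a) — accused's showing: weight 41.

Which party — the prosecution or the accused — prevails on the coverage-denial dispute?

Stage 1 (prosecution, the preponderance of the evidence, weight is at least 53): (a) net 94−41=53 ≥ 53 — meets; (b) net 76−23=53 ≥ 53 — meets.
  All elements met. The burden passes to the accused.
Stage 2 (accused, the preponderance of the evidence, weight is at least 53): (c) 50 < 53 — fails.
  The accused does not carry Stage 2.
The analysis ends at Stage 2; the prosecution prevails.

prosecution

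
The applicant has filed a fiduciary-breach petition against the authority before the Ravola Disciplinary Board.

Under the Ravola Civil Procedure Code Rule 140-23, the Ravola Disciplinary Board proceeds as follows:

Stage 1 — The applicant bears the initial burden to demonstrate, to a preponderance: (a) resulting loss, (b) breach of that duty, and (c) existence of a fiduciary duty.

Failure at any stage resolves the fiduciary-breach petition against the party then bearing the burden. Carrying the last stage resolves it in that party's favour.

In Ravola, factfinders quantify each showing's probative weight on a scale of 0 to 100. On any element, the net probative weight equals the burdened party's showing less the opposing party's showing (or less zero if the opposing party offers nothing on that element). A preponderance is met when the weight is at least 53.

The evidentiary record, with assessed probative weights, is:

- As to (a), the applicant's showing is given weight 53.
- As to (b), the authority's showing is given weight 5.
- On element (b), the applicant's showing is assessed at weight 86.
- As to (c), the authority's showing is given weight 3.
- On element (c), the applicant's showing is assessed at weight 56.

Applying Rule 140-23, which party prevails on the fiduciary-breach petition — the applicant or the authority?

applicant

Stage 1 — burden on applicant; standard: a preponderance (weight is at least 53).
    (a): 53 ≥ 53 [met]
    (b): 86 − 5 = 81 ≥ 53 [met]
    (c): 56 − 3 = 53 ≥ 53 [met]
  Stage 1 carried; the final stage is satisfied.
With every stage satisfied, the applicant prevails.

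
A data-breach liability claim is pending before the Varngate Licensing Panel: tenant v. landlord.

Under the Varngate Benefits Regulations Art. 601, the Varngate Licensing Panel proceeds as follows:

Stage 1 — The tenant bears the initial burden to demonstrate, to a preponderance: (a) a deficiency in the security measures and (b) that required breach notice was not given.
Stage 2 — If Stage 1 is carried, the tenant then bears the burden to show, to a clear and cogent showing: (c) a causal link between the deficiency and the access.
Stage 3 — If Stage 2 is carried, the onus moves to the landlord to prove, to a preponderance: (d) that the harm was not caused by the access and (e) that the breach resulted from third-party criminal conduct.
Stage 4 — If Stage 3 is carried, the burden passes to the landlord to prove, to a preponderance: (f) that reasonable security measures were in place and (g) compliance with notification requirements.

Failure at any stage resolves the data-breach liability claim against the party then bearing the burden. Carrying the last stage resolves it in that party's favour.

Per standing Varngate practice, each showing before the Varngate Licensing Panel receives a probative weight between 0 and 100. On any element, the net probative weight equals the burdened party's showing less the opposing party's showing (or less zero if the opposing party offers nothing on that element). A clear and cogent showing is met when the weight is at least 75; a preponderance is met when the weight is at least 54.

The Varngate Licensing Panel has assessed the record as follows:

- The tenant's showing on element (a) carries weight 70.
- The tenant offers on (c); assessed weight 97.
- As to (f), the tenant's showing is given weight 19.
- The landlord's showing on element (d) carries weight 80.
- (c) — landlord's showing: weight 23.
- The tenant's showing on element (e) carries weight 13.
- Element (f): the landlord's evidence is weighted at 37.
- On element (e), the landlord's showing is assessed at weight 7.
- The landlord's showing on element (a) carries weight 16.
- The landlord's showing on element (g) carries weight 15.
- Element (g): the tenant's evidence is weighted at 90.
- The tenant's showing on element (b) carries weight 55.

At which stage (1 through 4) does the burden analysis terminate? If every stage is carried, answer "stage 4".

stage 2

At Stage 1 the tenant must meet a preponderance (weight is at least 54): on (a) the weight is 70 less the opposing 16 gives net 54, ≥ 54, so (a) meets the standard; on (b) the weight is 55, ≥ 54, so (b) meets the standard.
  Stage 1 carried; the burden remains with the tenant.
At Stage 2 the tenant must meet a clear and cogent showing (weight is at least 75): on (c) the weight is 97 less the opposing 23 gives net 74, < 75, so (c) does not meet the standard.
  The tenant does not carry Stage 2.
The analysis ends at Stage 2; the landlord prevails.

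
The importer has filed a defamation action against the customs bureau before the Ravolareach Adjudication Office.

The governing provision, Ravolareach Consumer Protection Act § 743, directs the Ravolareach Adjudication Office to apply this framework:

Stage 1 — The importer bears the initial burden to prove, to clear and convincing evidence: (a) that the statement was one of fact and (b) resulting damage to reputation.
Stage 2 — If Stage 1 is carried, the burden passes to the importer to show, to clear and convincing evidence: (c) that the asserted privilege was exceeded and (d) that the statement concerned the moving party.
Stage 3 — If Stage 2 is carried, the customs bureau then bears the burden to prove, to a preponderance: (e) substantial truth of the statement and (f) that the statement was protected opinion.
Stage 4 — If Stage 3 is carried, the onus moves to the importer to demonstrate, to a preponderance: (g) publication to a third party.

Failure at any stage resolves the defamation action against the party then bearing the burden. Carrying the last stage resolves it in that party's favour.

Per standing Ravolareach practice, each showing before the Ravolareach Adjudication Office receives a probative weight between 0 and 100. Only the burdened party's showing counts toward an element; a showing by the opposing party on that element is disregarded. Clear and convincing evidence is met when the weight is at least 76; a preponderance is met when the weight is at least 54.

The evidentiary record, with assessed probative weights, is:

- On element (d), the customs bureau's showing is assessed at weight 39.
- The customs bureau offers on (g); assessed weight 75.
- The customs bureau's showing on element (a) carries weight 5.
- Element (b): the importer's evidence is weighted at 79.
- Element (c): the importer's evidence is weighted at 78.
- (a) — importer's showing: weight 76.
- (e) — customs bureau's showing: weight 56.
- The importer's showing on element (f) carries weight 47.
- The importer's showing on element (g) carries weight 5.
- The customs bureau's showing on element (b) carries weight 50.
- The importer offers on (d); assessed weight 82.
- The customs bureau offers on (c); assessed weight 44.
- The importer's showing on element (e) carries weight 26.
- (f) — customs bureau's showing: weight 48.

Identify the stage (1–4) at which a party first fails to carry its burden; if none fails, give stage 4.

stage 3

Stage 1 (importer, clear and convincing evidence, weight is at least 76): (a) 76 (customs bureau's 5 disregarded) ≥ 76 — meets; (b) 79 (customs bureau's 50 disregarded) ≥ 76 — meets.
  Stage 1 is satisfied; the importer continues to bear the burden.
Stage 2 (importer, clear and convincing evidence, weight is at least 76): (c) 78 (customs bureau's 44 disregarded) ≥ 76 — meets; (d) 82 (customs bureau's 39 disregarded) ≥ 76 — meets.
  All elements met. The burden passes to the customs bureau.
Stage 3 (customs bureau, a preponderance, weight is at least 54): (e) 56 (importer's 26 disregarded) ≥ 54 — meets; (f) 48 (importer's 47 disregarded) < 54 — fails.
  Stage 3 not carried; the customs bureau fails its burden.
The importer prevails.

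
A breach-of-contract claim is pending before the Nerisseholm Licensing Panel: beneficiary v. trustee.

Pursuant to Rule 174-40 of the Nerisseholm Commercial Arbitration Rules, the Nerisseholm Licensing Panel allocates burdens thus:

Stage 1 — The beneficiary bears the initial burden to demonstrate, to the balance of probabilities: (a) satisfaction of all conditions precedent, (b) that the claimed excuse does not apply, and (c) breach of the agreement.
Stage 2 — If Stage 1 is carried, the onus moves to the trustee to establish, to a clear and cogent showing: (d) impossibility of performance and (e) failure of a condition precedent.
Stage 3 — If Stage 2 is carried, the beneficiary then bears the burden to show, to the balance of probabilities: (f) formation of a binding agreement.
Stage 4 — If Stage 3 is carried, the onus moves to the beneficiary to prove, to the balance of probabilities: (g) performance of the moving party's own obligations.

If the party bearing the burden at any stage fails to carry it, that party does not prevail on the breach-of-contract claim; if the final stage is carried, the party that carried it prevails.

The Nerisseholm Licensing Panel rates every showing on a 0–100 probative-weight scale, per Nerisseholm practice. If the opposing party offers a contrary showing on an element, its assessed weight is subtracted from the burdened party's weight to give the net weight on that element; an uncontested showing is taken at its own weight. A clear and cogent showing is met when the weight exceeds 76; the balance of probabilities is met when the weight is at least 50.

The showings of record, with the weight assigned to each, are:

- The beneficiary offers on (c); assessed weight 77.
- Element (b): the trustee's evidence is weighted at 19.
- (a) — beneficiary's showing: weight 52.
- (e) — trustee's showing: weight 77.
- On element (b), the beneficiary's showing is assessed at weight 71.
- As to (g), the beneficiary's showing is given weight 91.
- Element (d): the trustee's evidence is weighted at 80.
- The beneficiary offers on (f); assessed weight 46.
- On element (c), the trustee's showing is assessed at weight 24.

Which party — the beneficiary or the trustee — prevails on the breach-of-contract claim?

Stage 1 — burden on beneficiary; standard: the balance of probabilities (weight is at least 50).
    (a): 52 ≥ 50 [met]
    (b): 71 − 19 = 52 ≥ 50 [met]
    (c): 77 − 24 = 53 ≥ 50 [met]
  Stage 1 carried; the burden shifts to the trustee.
Stage 2 — burden on trustee; standard: a clear and cogent showing (weight exceeds 76).
    (d): 80 > 76 [met]
    (e): 77 > 76 [met]
  The trustee carries Stage 2; the beneficiary now bears the burden.
Stage 3 — burden on beneficiary; standard: the balance of probabilities (weight is at least 50).
    (f): 46 < 50 [not met]
  The beneficiary does not carry Stage 3.
The analysis ends at Stage 3; the trustee prevails.

trustee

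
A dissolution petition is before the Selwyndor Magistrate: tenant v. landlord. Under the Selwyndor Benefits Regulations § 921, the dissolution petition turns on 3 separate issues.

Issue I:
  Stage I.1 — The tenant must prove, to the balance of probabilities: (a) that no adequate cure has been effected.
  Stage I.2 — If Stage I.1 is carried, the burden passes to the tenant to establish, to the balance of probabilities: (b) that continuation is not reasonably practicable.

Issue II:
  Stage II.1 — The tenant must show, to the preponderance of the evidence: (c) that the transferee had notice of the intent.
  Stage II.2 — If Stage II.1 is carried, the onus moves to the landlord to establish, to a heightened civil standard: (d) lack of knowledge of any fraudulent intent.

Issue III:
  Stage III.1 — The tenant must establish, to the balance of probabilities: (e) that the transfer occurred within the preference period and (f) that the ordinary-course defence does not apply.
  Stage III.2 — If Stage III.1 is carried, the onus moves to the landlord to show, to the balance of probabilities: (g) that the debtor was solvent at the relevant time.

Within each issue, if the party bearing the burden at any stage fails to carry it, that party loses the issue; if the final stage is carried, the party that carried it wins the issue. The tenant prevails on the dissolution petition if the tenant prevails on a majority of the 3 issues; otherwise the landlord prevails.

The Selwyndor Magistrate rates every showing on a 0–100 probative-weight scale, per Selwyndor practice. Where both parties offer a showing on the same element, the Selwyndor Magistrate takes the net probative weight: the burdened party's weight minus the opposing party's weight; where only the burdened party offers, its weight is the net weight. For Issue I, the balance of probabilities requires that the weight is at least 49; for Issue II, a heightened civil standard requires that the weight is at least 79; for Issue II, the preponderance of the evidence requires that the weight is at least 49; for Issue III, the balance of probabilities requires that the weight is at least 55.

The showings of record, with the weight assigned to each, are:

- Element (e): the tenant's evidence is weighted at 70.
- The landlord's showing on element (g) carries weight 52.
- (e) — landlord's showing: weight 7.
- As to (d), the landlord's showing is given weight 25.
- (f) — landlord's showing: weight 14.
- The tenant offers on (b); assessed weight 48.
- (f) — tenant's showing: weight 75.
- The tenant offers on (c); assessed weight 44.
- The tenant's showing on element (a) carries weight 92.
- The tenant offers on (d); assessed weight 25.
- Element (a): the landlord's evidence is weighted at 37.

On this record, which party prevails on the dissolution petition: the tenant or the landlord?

— Issue I —
Stage I.1 (tenant, the balance of probabilities, weight is at least 49): (a) net 92−37=55 ≥ 49 — meets.
  Stage I.1 carried; the burden remains with the tenant.
Stage I.2 (tenant, the balance of probabilities, weight is at least 49): (b) 48 < 49 — fails.
  The tenant does not carry Stage I.2.
The analysis ends at Stage I.2; the landlord prevails on this issue.
— Issue II —
Stage II.1 — burden on tenant; standard: the preponderance of the evidence (weight is at least 49).
    (c): 44 < 49 [not met]
  Not every element is met, so the tenant fails to carry Stage II.1.
So the landlord prevails on this issue.
— Issue III —
Stage III.1 — burden on tenant; standard: the balance of probabilities (weight is at least 55).
    (e): 70 − 7 = 63 ≥ 55 [met]
    (f): 75 − 14 = 61 ≥ 55 [met]
  Stage III.1 carried; the burden shifts to the landlord.
Stage III.2 — burden on landlord; standard: the balance of probabilities (weight is at least 55).
    (g): 52 < 55 [not met]
  The landlord does not carry Stage III.2.
So the tenant prevails on this issue.
Per-issue: Issue I → landlord; Issue II → landlord; Issue III → tenant. The tenant must prevail on a majority of issues; overall, the landlord prevails.

landlord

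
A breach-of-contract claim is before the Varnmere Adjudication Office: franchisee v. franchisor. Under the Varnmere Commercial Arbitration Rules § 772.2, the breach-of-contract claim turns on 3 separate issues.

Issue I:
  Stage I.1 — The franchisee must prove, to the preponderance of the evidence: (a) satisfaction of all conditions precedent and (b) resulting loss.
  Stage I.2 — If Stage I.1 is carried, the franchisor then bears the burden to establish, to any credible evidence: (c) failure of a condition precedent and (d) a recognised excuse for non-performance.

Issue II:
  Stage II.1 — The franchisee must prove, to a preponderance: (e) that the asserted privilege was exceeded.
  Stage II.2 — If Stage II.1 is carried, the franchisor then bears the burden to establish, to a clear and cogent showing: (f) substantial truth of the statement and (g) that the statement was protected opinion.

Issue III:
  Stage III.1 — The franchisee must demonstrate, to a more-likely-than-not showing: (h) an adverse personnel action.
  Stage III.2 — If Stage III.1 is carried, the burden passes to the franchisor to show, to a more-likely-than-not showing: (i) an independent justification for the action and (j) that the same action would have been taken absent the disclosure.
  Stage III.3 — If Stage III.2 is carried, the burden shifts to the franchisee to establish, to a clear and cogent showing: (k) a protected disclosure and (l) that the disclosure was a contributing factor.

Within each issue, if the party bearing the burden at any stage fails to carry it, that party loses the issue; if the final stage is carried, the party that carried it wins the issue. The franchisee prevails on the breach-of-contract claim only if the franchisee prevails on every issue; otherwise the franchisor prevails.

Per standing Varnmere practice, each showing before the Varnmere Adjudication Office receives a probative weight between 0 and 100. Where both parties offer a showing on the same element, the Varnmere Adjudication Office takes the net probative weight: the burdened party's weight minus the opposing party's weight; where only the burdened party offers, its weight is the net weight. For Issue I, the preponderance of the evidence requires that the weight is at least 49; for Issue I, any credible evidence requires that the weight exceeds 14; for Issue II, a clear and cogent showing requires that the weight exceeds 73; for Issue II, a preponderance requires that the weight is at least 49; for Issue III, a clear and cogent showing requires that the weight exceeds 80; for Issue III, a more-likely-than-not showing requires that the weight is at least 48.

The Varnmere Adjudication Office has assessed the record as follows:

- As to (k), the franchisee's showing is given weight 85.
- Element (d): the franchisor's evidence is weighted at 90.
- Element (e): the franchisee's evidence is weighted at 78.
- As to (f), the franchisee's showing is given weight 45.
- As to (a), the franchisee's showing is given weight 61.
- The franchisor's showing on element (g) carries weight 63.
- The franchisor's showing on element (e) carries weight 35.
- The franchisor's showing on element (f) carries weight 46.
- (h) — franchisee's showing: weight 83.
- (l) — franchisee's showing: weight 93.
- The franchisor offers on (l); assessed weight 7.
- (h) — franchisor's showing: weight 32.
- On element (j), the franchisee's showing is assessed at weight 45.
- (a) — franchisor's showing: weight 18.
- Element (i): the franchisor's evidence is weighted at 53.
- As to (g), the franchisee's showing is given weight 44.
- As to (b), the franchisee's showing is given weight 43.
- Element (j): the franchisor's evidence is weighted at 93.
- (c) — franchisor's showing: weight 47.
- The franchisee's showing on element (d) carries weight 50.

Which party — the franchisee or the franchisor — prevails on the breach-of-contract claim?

franchisor

— Issue I —
At Stage I.1 the franchisee must meet the preponderance of the evidence (weight is at least 49): on (a) the weight is 61 less the opposing 18 gives net 43, which does not reach 49, so (a) does not meet the standard; on (b) the weight is 43, which does not reach 49, so (b) does not meet the standard.
  The franchisee does not carry Stage I.1.
So the franchisor prevails on this issue.
— Issue II —
Stage II.1 (franchisee, a preponderance, weight is at least 49): (e) net 78−35=43 < 49 — fails.
  The franchisee does not carry Stage II.1.
So the franchisor prevails on this issue.
— Issue III —
Stage III.1 (franchisee, a more-likely-than-not showing, weight is at least 48): (h) net 83−32=51 ≥ 48 — meets.
  Stage III.1 is satisfied; the onus moves to the franchisor.
Stage III.2 (franchisor, a more-likely-than-not showing, weight is at least 48): (i) 53 ≥ 48 — meets; (j) net 93−45=48 ≥ 48 — meets.
  The franchisor carries Stage III.2; the franchisee now bears the burden.
Stage III.3 (franchisee, a clear and cogent showing, weight exceeds 80): (k) 85 > 80 — meets; (l) net 93−7=86 > 80 — meets.
  All elements met at the final stage.
All stages carried — the franchisee prevails on this issue.
Per-issue: Issue I → franchisor; Issue II → franchisor; Issue III → franchisee. The franchisee must prevail on every issue; overall, the franchisor prevails.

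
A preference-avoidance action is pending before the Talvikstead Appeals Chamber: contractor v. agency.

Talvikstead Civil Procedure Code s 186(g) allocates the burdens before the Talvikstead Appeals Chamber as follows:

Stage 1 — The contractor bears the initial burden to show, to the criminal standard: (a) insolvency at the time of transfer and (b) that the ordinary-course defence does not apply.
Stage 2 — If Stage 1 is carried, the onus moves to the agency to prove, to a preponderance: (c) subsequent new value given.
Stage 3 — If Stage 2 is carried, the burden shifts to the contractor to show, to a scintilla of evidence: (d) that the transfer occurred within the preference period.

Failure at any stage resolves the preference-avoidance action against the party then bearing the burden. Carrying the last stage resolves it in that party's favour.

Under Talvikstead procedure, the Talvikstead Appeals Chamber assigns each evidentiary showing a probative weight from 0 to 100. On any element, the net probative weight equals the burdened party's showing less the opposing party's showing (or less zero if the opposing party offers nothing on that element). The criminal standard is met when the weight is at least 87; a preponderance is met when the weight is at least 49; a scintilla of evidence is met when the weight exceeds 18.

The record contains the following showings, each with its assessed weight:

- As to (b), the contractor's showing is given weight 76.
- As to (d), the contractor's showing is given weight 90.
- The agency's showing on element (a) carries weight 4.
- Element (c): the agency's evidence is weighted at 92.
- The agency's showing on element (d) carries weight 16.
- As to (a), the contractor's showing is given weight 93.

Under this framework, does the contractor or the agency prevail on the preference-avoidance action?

Stage 1 (contractor, the criminal standard, weight is at least 87): (a) net 93−4=89 ≥ 87 — meets; (b) 76 < 87 — fails.
  Stage 1 not carried; the contractor fails its burden.
So the agency prevails.

agency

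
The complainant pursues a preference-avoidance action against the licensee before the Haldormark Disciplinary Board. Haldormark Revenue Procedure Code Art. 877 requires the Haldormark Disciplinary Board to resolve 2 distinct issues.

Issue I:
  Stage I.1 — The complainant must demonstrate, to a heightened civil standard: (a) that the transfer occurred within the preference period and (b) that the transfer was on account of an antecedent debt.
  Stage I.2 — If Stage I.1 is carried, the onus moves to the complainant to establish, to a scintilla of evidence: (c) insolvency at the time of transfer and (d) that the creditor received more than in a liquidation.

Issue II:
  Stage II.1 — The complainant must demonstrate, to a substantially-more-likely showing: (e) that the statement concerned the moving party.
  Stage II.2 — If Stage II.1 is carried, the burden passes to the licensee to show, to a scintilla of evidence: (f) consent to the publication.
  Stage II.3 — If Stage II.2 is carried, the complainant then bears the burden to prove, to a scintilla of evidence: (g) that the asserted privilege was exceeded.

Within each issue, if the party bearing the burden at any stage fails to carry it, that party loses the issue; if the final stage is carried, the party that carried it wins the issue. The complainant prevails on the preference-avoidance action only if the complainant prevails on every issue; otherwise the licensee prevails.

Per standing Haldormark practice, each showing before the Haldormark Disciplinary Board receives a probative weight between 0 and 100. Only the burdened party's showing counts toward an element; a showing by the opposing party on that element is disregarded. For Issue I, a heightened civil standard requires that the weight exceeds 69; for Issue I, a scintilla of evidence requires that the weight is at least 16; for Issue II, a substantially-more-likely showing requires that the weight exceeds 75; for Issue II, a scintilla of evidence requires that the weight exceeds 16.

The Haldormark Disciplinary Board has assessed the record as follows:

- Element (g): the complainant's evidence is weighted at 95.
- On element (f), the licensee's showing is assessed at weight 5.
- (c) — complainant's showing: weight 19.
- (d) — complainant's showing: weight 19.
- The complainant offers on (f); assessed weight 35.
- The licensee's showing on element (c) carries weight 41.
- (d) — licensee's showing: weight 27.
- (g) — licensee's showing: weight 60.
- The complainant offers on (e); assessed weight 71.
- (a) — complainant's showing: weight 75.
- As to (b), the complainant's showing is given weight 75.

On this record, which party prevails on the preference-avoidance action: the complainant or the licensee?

— Issue I —
Stage I.1 — burden on complainant; standard: a heightened civil standard (weight exceeds 69).
    (a): 75 > 69 [met]
    (b): 75 > 69 [met]
  Stage I.1 is satisfied; the complainant continues to bear the burden.
Stage I.2 — burden on complainant; standard: a scintilla of evidence (weight is at least 16).
    (c): 19 (licensee's 41 disregarded) ≥ 16 [met]
    (d): 19 (licensee's 27 disregarded) ≥ 16 [met]
  Stage I.2 carried; the final stage is satisfied.
Every stage carried; the complainant prevails on this issue.
— Issue II —
At Stage II.1 the complainant must meet a substantially-more-likely showing (weight exceeds 75): on (e) the weight is 71, ≤ 75, so (e) does not meet the standard.
  Not every element is met, so the complainant fails to carry Stage II.1.
So the licensee prevails on this issue.
Per-issue: Issue I → complainant; Issue II → licensee. The complainant must prevail on every issue; overall, the licensee prevails.

licensee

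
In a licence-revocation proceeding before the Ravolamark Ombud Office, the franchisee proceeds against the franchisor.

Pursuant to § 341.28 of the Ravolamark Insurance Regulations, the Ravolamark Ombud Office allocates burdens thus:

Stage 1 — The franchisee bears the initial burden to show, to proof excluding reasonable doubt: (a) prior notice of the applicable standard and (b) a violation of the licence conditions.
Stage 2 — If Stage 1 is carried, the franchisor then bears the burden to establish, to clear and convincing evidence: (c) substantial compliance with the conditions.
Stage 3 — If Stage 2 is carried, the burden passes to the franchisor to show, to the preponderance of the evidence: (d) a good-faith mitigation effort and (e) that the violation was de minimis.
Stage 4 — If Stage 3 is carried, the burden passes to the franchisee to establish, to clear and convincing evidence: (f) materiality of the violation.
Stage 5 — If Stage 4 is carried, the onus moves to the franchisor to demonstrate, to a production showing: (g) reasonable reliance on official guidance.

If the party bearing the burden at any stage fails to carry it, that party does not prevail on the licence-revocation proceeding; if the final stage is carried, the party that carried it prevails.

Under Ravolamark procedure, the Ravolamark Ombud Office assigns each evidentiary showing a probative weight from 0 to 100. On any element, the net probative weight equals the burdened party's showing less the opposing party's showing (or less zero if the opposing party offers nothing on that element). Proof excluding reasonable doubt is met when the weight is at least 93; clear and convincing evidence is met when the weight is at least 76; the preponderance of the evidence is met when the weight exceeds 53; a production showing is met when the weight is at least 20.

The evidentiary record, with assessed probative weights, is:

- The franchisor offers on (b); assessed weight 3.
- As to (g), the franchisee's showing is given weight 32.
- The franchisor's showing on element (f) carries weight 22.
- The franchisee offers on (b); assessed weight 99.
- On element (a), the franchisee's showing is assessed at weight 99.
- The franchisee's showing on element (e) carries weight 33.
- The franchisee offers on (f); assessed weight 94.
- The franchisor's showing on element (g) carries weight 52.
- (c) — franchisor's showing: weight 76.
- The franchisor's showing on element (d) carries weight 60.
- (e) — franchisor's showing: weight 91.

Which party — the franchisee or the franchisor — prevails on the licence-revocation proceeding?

Stage 1 — burden on franchisee; standard: proof excluding reasonable doubt (weight is at least 93).
    (a): 99 ≥ 93 [met]
    (b): 99 − 3 = 96 ≥ 93 [met]
  Stage 1 carried; the burden shifts to the franchisor.
Stage 2 — burden on franchisor; standard: clear and convincing evidence (weight is at least 76).
    (c): 76 ≥ 76 [met]
  All elements met. The franchisor retains the burden for Stage 3.
Stage 3 — burden on franchisor; standard: the preponderance of the evidence (weight exceeds 53).
    (d): 60 > 53 [met]
    (e): 91 − 33 = 58 > 53 [met]
  The franchisor carries Stage 3; the franchisee now bears the burden.
Stage 4 — burden on franchisee; standard: clear and convincing evidence (weight is at least 76).
    (f): 94 − 22 = 72 < 76 [not met]
  The franchisee does not carry Stage 4.
So the franchisor prevails.

franchisor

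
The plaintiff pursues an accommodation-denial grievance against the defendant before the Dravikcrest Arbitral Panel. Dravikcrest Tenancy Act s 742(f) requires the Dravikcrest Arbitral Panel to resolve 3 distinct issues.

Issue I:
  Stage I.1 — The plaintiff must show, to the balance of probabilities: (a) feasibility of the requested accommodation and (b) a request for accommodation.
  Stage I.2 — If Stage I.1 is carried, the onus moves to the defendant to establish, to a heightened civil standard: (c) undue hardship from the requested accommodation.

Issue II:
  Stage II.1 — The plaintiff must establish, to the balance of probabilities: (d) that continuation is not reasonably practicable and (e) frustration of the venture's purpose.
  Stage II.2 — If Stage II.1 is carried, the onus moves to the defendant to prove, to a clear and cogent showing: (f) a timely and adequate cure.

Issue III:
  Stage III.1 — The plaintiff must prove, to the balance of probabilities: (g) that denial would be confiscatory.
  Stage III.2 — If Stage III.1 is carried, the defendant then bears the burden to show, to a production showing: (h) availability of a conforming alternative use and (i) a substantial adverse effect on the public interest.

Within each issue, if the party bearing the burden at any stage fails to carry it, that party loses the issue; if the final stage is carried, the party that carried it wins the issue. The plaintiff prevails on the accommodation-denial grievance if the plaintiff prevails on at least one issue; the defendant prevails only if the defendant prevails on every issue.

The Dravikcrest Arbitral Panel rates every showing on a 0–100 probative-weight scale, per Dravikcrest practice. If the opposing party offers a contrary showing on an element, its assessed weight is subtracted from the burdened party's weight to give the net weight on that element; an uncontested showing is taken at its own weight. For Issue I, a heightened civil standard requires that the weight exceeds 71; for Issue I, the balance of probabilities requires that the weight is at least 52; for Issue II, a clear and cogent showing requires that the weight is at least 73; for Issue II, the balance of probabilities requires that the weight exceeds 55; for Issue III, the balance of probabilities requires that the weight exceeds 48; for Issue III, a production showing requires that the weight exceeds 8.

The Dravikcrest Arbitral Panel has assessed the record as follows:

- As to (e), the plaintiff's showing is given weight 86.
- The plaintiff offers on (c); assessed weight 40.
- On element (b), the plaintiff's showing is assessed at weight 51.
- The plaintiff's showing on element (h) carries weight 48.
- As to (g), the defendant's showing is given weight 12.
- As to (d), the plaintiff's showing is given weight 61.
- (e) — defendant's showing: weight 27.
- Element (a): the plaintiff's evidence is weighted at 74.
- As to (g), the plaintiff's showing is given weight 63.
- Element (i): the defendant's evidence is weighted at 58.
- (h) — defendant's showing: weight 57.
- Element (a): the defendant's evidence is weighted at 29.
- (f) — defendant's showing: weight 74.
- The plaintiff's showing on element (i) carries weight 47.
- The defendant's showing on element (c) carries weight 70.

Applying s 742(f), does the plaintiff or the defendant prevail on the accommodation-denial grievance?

— Issue I —
Stage I.1 (plaintiff, the balance of probabilities, weight is at least 52): (a) net 74−29=45 < 52 — fails; (b) 51 < 52 — fails.
  The plaintiff does not carry Stage I.1.
The defendant prevails on this issue.
— Issue II —
Stage II.1 — burden on plaintiff; standard: the balance of probabilities (weight exceeds 55).
    (d): 61 > 55 [met]
    (e): 86 − 27 = 59 > 55 [met]
  The plaintiff carries Stage II.1; the defendant now bears the burden.
Stage II.2 — burden on defendant; standard: a clear and cogent showing (weight is at least 73).
    (f): 74 ≥ 73 [met]
  The defendant carries the last stage.
All stages carried — the defendant prevails on this issue.
— Issue III —
Stage III.1 — burden on plaintiff; standard: the balance of probabilities (weight exceeds 48).
    (g): 63 − 12 = 51 > 48 [met]
  All elements met. The burden passes to the defendant.
Stage III.2 — burden on defendant; standard: a production showing (weight exceeds 8).
    (h): 57 − 48 = 9 > 8 [met]
    (i): 58 − 47 = 11 > 8 [met]
  The defendant carries the last stage.
Every stage carried; the defendant prevails on this issue.
Per-issue: Issue I → defendant; Issue II → defendant; Issue III → defendant. The plaintiff must prevail on at least one issue; overall, the defendant prevails.

defendant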